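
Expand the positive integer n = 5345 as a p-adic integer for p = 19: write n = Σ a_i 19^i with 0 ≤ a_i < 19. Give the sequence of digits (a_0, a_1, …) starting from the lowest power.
(a_0, a_1, …) = (6, 15, 14)

Repeated division by 19 gives the digits low-to-high: 5345 = 6 + 15·19^1 + 14·19^2. Digit sequence: (6, 15, 14).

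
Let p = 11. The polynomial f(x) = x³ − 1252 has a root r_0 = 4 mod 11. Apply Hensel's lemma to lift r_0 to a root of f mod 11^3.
r_2 = 1269 (mod 1331)

Hensel: r_{i+1} = r_i − f(r_i)/f′(r_i) mod 11^{i+2}, where f′(x) = 3x². Iterate:
  r_0 = 4 (mod 11)
  r_1 = 59 (mod 121)
  r_2 = 1269 (mod 1331)
Final: r = 1269 with f(r) ≡ 0 mod 11^3.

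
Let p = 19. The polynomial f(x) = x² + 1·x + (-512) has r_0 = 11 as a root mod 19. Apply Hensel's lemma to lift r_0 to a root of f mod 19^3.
r_2 = 828 (mod 6859)

Hensel: r_{i+1} = r_i − f(r_i)·(f′(r_i))^{-1} mod 19^{i+2}, f′(x) = 2x + 1. Iterate:
  r_0 = 11 (mod 19)
  r_1 = 106 (mod 361)
  r_2 = 828 (mod 6859)
Final: r = 828 satisfies f(r) ≡ 0 mod 19^3.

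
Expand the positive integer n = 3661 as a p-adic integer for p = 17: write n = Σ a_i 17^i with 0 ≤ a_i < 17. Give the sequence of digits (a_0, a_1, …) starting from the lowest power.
(a_0, a_1, …) = (6, 11, 12)

Repeated division by 17 gives the digits low-to-high: 3661 = 6 + 11·17^1 + 12·17^2. Digit sequence: (6, 11, 12).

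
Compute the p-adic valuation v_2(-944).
v_2(-944) = 4

v_2(n) is the largest exponent k such that 2^k divides n. Factor out: -944 = -2^4 · 59. (Sign doesn't affect v_p.) So v_2(-944) = 4.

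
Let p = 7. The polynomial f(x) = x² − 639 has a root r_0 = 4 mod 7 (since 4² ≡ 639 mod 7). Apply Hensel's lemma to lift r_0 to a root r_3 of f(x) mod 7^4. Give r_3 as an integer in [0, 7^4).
r_3 = 2244 (mod 2401)

Hensel's recurrence: r_{i+1} = r_i − f(r_i)·(f′(r_i))^{-1} mod 7^{i+2}, with f′(x) = 2x. Iterate:
  r_0 = 4 (mod 7)
  r_1 = 39 (mod 49)
  r_2 = 186 (mod 343)
  r_3 = 2244 (mod 2401)
Final: r_3 = 2244, and one checks f(r_3) ≡ 0 mod 7^4.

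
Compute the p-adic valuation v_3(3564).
v_3(3564) = 4

v_3(n) is the largest exponent k such that 3^k divides n. Factor out: 3564 = 3^4 · 44. (Sign doesn't affect v_p.) So v_3(3564) = 4.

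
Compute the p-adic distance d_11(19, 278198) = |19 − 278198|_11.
d_11(19, 278198) = 1/14641

Step 1 — x − y = 19 − 278198 = -278179. Step 2 — v_11(-278179) = 4 (factor: -278179 = −(11^4 · 19); the sign does not affect v_p). Step 3 — |x − y|_11 = 11^{-4} = 1/14641.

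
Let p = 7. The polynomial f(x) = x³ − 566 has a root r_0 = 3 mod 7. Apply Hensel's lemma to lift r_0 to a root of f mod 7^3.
r_2 = 150 (mod 343)

Hensel: r_{i+1} = r_i − f(r_i)/f′(r_i) mod 7^{i+2}, where f′(x) = 3x². Iterate:
  r_0 = 3 (mod 7)
  r_1 = 3 (mod 49)
  r_2 = 150 (mod 343)
Final: r = 150 with f(r) ≡ 0 mod 7^3.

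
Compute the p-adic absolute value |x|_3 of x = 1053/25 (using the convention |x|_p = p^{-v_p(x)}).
|1053/25|_3 = 1/81

Step 1 — compute v_3(x) by factoring powers of 3 out of the numerator and denominator: v_3(1053/25) = 4. Step 2 — apply |x|_p = p^{-v_p(x)} = 3^{-4} = 1/81.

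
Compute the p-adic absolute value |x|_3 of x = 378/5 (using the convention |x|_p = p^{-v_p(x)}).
|378/5|_3 = 1/27

Step 1 — compute v_3(x) by factoring powers of 3 out of the numerator and denominator: v_3(378/5) = 3. Step 2 — apply |x|_p = p^{-v_p(x)} = 3^{-3} = 1/27.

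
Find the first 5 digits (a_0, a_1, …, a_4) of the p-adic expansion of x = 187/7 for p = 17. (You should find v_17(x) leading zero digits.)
(a_0, …, a_4) = (0, 4, 12, 9, 14)

v_17(187/7) = 1, so a_0 = ... = a_0 = 0. Factor out: x = 17^1 · u with u = 11/7 a unit in ℤ_17. Expand u iteratively via a_{v+i} = u_i mod 17, u_{i+1} = (u_i − a_{v+i})/17:
  u_0 = 11/7;  a_1 = 4;  u_1 = (u_0 − 4)/17 = -1/7
  u_1 = -1/7;  a_2 = 12;  u_2 = (u_1 − 12)/17 = -5/7
  u_2 = -5/7;  a_3 = 9;  u_3 = (u_2 − 9)/17 = -4/7
  u_3 = -4/7;  a_4 = 14;  u_4 = (u_3 − 14)/17 = -6/7
Digits: (0, 4, 12, 9, 14).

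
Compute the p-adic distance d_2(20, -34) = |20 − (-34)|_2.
d_2(20, -34) = 1/2

Step 1 — x − y = 20 − (-34) = 54. Step 2 — v_2(54) = 1 (factor: 54 = (2^1 · 27); the sign does not affect v_p). Step 3 — |x − y|_2 = 2^{-1} = 1/2.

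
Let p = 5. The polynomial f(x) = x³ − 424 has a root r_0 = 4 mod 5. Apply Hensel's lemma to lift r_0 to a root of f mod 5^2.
r_1 = 24 (mod 25)

Hensel: r_{i+1} = r_i − f(r_i)/f′(r_i) mod 5^{i+2}, where f′(x) = 3x². Iterate:
  r_0 = 4 (mod 5)
  r_1 = 24 (mod 25)
Final: r = 24 with f(r) ≡ 0 mod 5^2.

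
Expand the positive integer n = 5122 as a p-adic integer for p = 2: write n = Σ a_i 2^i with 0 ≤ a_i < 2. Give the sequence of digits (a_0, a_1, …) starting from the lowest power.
(a_0, a_1, …) = (0, 1, 0, 0, 0, 0, 0, 0, 0, 0, 1, 0, 1)

Repeated division by 2 gives the digits low-to-high: 5122 = 1·2^1 + 1·2^10 + 1·2^12. Digit sequence: (0, 1, 0, 0, 0, 0, 0, 0, 0, 0, 1, 0, 1).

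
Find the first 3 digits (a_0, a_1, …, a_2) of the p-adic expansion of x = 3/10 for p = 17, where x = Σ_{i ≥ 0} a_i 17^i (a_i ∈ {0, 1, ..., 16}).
(a_0, …, a_2) = (2, 5, 15)

v_17(3/10) = 0 (numerator and denominator both coprime to 17), so x ∈ ℤ_17^×. Compute digits iteratively via a_i = x_i mod 17, x_{i+1} = (x_i − a_i)/17, with x_0 = x:
  x_0 = 3/10;  a_0 = 2;  x_1 = (x_0 − 2)/17 = -1/10
  x_1 = -1/10;  a_1 = 5;  x_2 = (x_1 − 5)/17 = -3/10
  x_2 = -3/10;  a_2 = 15;  x_3 = (x_2 − 15)/17 = -9/10
Digits: (2, 5, 15).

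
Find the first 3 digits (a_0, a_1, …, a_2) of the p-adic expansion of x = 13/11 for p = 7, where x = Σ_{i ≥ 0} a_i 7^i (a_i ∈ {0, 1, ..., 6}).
(a_0, …, a_2) = (5, 2, 6)

v_7(13/11) = 0 (numerator and denominator both coprime to 7), so x ∈ ℤ_7^×. Compute digits iteratively via a_i = x_i mod 7, x_{i+1} = (x_i − a_i)/7, with x_0 = x:
  x_0 = 13/11;  a_0 = 5;  x_1 = (x_0 − 5)/7 = -6/11
  x_1 = -6/11;  a_1 = 2;  x_2 = (x_1 − 2)/7 = -4/11
  x_2 = -4/11;  a_2 = 6;  x_3 = (x_2 − 6)/7 = -10/11
Digits: (5, 2, 6).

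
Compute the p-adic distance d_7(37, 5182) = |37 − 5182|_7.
d_7(37, 5182) = 1/343

Step 1 — x − y = 37 − 5182 = -5145. Step 2 — v_7(-5145) = 3 (factor: -5145 = −(7^3 · 15); the sign does not affect v_p). Step 3 — |x − y|_7 = 7^{-3} = 1/343.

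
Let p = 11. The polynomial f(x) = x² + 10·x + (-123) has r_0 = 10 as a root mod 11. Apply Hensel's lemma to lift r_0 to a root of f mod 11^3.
r_2 = 439 (mod 1331)

Hensel: r_{i+1} = r_i − f(r_i)·(f′(r_i))^{-1} mod 11^{i+2}, f′(x) = 2x + 10. Iterate:
  r_0 = 10 (mod 11)
  r_1 = 76 (mod 121)
  r_2 = 439 (mod 1331)
Final: r = 439 satisfies f(r) ≡ 0 mod 11^3.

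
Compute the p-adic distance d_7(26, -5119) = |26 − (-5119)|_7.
d_7(26, -5119) = 1/343

Step 1 — x − y = 26 − (-5119) = 5145. Step 2 — v_7(5145) = 3 (factor: 5145 = (7^3 · 15); the sign does not affect v_p). Step 3 — |x − y|_7 = 7^{-3} = 1/343.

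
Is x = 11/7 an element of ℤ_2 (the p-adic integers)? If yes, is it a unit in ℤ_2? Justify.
x ∈ ℤ_2^× (unit); v_2(x) = 0

ℤ_2 = {x ∈ ℚ_2 : v_2(x) ≥ 0} and ℤ_2^× = {x ∈ ℤ_2 : v_2(x) = 0}. Here v_2(11/7) = v_2(num) − v_2(den) = 0; compare against these criteria.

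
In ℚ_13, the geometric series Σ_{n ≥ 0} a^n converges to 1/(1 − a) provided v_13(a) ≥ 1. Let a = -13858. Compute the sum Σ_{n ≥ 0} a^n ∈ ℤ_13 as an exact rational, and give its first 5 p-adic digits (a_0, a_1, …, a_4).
Σ a^n = 1/(1 − a) = 1/13859;  first 5 digits = (1, 0, 9, 6, 2)

v_13(a) = 2 ≥ 1, so the series converges in ℤ_13 to 1/(1 − a) = 1/(1 − (-13858)) = 1/13859. Expand this rational in ℤ_13: compute digits iteratively via d_i = x_i mod 13, x_{i+1} = (x_i − d_i)/13. The first 5 digits are (1, 0, 9, 6, 2).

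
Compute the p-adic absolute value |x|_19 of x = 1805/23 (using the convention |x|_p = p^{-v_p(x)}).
|1805/23|_19 = 1/361

Step 1 — compute v_19(x) by factoring powers of 19 out of the numerator and denominator: v_19(1805/23) = 2. Step 2 — apply |x|_p = p^{-v_p(x)} = 19^{-2} = 1/361.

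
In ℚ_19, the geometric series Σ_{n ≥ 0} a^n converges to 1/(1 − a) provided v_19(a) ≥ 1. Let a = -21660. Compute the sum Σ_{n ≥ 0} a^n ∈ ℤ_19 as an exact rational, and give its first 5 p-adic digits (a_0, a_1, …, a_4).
Σ a^n = 1/(1 − a) = 1/21661;  first 5 digits = (1, 0, 16, 15, 8)

v_19(a) = 2 ≥ 1, so the series converges in ℤ_19 to 1/(1 − a) = 1/(1 − (-21660)) = 1/21661. Expand this rational in ℤ_19: compute digits iteratively via d_i = x_i mod 19, x_{i+1} = (x_i − d_i)/19. The first 5 digits are (1, 0, 16, 15, 8).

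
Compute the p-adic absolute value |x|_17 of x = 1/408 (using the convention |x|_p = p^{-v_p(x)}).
|1/408|_17 = 17

Step 1 — compute v_17(x) by factoring powers of 17 out of the numerator and denominator: v_17(1/408) = -1. Step 2 — apply |x|_p = p^{-v_p(x)} = 17^{1} = 17.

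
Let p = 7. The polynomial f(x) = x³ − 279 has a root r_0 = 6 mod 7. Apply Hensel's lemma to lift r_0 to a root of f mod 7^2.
r_1 = 27 (mod 49)

Hensel: r_{i+1} = r_i − f(r_i)/f′(r_i) mod 7^{i+2}, where f′(x) = 3x². Iterate:
  r_0 = 6 (mod 7)
  r_1 = 27 (mod 49)
Final: r = 27 with f(r) ≡ 0 mod 7^2.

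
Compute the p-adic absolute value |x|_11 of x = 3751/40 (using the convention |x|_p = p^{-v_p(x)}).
|3751/40|_11 = 1/121

Step 1 — compute v_11(x) by factoring powers of 11 out of the numerator and denominator: v_11(3751/40) = 2. Step 2 — apply |x|_p = p^{-v_p(x)} = 11^{-2} = 1/121.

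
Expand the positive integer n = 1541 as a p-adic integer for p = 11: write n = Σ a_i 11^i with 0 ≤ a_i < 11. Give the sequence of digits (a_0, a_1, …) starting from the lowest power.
(a_0, a_1, …) = (1, 8, 1, 1)

Repeated division by 11 gives the digits low-to-high: 1541 = 1 + 8·11^1 + 1·11^2 + 1·11^3. Digit sequence: (1, 8, 1, 1).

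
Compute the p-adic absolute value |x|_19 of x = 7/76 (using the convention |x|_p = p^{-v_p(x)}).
|7/76|_19 = 19

Step 1 — compute v_19(x) by factoring powers of 19 out of the numerator and denominator: v_19(7/76) = -1. Step 2 — apply |x|_p = p^{-v_p(x)} = 19^{1} = 19.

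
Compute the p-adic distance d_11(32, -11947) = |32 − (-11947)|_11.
d_11(32, -11947) = 1/1331

Step 1 — x − y = 32 − (-11947) = 11979. Step 2 — v_11(11979) = 3 (factor: 11979 = (11^3 · 9); the sign does not affect v_p). Step 3 — |x − y|_11 = 11^{-3} = 1/1331.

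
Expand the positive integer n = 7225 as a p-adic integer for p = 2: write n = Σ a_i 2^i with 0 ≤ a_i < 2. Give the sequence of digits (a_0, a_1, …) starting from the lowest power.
(a_0, a_1, …) = (1, 0, 0, 1, 1, 1, 0, 0, 0, 0, 1, 1, 1)

Repeated division by 2 gives the digits low-to-high: 7225 = 1 + 1·2^3 + 1·2^4 + 1·2^5 + 1·2^10 + 1·2^11 + 1·2^12. Digit sequence: (1, 0, 0, 1, 1, 1, 0, 0, 0, 0, 1, 1, 1).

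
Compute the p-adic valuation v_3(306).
v_3(306) = 2

v_3(n) is the largest exponent k such that 3^k divides n. Factor out: 306 = 3^2 · 34. (Sign doesn't affect v_p.) So v_3(306) = 2.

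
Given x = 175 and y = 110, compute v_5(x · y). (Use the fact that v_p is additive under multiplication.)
v_5(19250) = 3

v_p(x) = 2 (factor: 175 = 5^2 · 7); v_p(y) = 1 (factor: 110 = 5^1 · 22). Additivity: v_p(xy) = v_p(x) + v_p(y) = 2 + 1 = 3. (Direct check: xy = 19250 = 5^3 · (154).)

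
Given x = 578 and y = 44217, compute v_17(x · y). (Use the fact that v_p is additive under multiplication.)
v_17(25557426) = 5

v_p(x) = 2 (factor: 578 = 17^2 · 2); v_p(y) = 3 (factor: 44217 = 17^3 · 9). Additivity: v_p(xy) = v_p(x) + v_p(y) = 2 + 3 = 5. (Direct check: xy = 25557426 = 17^5 · (18).)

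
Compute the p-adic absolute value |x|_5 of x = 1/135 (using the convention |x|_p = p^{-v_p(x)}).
|1/135|_5 = 5

Step 1 — compute v_5(x) by factoring powers of 5 out of the numerator and denominator: v_5(1/135) = -1. Step 2 — apply |x|_p = p^{-v_p(x)} = 5^{1} = 5.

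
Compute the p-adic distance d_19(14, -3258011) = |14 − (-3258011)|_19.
d_19(14, -3258011) = 1/130321

Step 1 — x − y = 14 − (-3258011) = 3258025. Step 2 — v_19(3258025) = 4 (factor: 3258025 = (19^4 · 25); the sign does not affect v_p). Step 3 — |x − y|_19 = 19^{-4} = 1/130321.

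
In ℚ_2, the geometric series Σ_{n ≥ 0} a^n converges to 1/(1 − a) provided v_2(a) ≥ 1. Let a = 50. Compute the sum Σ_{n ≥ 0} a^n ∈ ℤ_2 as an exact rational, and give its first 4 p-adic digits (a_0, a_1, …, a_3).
Σ a^n = 1/(1 − a) = -1/49;  first 4 digits = (1, 1, 1, 1)

v_2(a) = 1 ≥ 1, so the series converges in ℤ_2 to 1/(1 − a) = 1/(1 − 50) = -1/49. Expand this rational in ℤ_2: compute digits iteratively via d_i = x_i mod 2, x_{i+1} = (x_i − d_i)/2. The first 4 digits are (1, 1, 1, 1).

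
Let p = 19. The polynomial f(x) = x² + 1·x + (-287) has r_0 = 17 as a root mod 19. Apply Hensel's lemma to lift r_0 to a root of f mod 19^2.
r_1 = 264 (mod 361)

Hensel: r_{i+1} = r_i − f(r_i)·(f′(r_i))^{-1} mod 19^{i+2}, f′(x) = 2x + 1. Iterate:
  r_0 = 17 (mod 19)
  r_1 = 264 (mod 361)
Final: r = 264 satisfies f(r) ≡ 0 mod 19^2.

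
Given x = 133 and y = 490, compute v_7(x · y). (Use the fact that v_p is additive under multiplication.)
v_7(65170) = 3

v_p(x) = 1 (factor: 133 = 7^1 · 19); v_p(y) = 2 (factor: 490 = 7^2 · 10). Additivity: v_p(xy) = v_p(x) + v_p(y) = 1 + 2 = 3. (Direct check: xy = 65170 = 7^3 · (190).)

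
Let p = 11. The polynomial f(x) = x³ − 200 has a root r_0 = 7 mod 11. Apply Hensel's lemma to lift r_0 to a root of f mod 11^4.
r_3 = 7080 (mod 14641)

Hensel: r_{i+1} = r_i − f(r_i)/f′(r_i) mod 11^{i+2}, where f′(x) = 3x². Iterate:
  r_0 = 7 (mod 11)
  r_1 = 62 (mod 121)
  r_2 = 425 (mod 1331)
  r_3 = 7080 (mod 14641)
Final: r = 7080 with f(r) ≡ 0 mod 11^4.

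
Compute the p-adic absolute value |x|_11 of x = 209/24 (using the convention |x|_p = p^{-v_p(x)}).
|209/24|_11 = 1/11

Step 1 — compute v_11(x) by factoring powers of 11 out of the numerator and denominator: v_11(209/24) = 1. Step 2 — apply |x|_p = p^{-v_p(x)} = 11^{-1} = 1/11.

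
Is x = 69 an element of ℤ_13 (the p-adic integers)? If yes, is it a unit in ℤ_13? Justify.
x ∈ ℤ_13^× (unit); v_13(x) = 0

ℤ_13 = {x ∈ ℚ_13 : v_13(x) ≥ 0} and ℤ_13^× = {x ∈ ℤ_13 : v_13(x) = 0}. Here v_13(69) = v_13(num) − v_13(den) = 0; compare against these criteria.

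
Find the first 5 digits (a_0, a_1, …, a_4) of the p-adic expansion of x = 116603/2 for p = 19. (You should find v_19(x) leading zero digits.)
(a_0, …, a_4) = (0, 0, 0, 18, 9)

v_19(116603/2) = 3, so a_0 = ... = a_2 = 0. Factor out: x = 19^3 · u with u = 17/2 a unit in ℤ_19. Expand u iteratively via a_{v+i} = u_i mod 19, u_{i+1} = (u_i − a_{v+i})/19:
  u_0 = 17/2;  a_3 = 18;  u_1 = (u_0 − 18)/19 = -1/2
  u_1 = -1/2;  a_4 = 9;  u_2 = (u_1 − 9)/19 = -1/2
Digits: (0, 0, 0, 18, 9).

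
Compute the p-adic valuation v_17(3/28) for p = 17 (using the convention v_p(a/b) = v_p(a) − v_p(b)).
v_17(3/28) = 0

Factor powers of 17 from the numerator and denominator of the reduced fraction: 3 = 17^0 · 3 and 28 = 17^0 · 28. Apply v_p(a/b) = v_p(a) − v_p(b): v_17(3/28) = 0 − 0 = 0.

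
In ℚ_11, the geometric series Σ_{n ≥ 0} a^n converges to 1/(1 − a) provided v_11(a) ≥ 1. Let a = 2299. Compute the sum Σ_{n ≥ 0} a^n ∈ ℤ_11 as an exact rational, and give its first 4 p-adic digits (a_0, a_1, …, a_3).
Σ a^n = 1/(1 − a) = -1/2298;  first 4 digits = (1, 0, 8, 1)

v_11(a) = 2 ≥ 1, so the series converges in ℤ_11 to 1/(1 − a) = 1/(1 − 2299) = -1/2298. Expand this rational in ℤ_11: compute digits iteratively via d_i = x_i mod 11, x_{i+1} = (x_i − d_i)/11. The first 4 digits are (1, 0, 8, 1).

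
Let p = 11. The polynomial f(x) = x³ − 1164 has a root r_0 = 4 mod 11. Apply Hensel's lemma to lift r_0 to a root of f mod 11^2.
r_1 = 37 (mod 121)

Hensel: r_{i+1} = r_i − f(r_i)/f′(r_i) mod 11^{i+2}, where f′(x) = 3x². Iterate:
  r_0 = 4 (mod 11)
  r_1 = 37 (mod 121)
Final: r = 37 with f(r) ≡ 0 mod 11^2.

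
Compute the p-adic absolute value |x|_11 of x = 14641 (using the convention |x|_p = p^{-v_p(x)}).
|14641|_11 = 1/14641

Step 1 — compute v_11(x) by factoring powers of 11 out of the numerator and denominator: v_11(14641) = 4. Step 2 — apply |x|_p = p^{-v_p(x)} = 11^{-4} = 1/14641.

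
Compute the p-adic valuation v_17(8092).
v_17(8092) = 2

v_17(n) is the largest exponent k such that 17^k divides n. Factor out: 8092 = 17^2 · 28. (Sign doesn't affect v_p.) So v_17(8092) = 2.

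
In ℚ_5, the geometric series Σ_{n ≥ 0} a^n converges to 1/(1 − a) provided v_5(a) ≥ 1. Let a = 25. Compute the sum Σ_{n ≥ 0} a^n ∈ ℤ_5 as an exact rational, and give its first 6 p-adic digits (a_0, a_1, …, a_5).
Σ a^n = 1/(1 − a) = -1/24;  first 6 digits = (1, 0, 1, 0, 1, 0)

v_5(a) = 2 ≥ 1, so the series converges in ℤ_5 to 1/(1 − a) = 1/(1 − 25) = -1/24. Expand this rational in ℤ_5: compute digits iteratively via d_i = x_i mod 5, x_{i+1} = (x_i − d_i)/5. The first 6 digits are (1, 0, 1, 0, 1, 0).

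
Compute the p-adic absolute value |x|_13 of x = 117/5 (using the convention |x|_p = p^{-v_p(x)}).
|117/5|_13 = 1/13

Step 1 — compute v_13(x) by factoring powers of 13 out of the numerator and denominator: v_13(117/5) = 1. Step 2 — apply |x|_p = p^{-v_p(x)} = 13^{-1} = 1/13.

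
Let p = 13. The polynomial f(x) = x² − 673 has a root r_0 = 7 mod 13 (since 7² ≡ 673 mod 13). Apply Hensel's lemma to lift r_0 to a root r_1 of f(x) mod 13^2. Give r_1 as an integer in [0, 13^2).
r_1 = 124 (mod 169)

Hensel's recurrence: r_{i+1} = r_i − f(r_i)·(f′(r_i))^{-1} mod 13^{i+2}, with f′(x) = 2x. Iterate:
  r_0 = 7 (mod 13)
  r_1 = 124 (mod 169)
Final: r_1 = 124, and one checks f(r_1) ≡ 0 mod 13^2.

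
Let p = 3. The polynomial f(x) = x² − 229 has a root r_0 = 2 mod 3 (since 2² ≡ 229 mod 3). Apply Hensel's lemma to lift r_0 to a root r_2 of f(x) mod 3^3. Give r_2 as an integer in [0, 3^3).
r_2 = 11 (mod 27)

Hensel's recurrence: r_{i+1} = r_i − f(r_i)·(f′(r_i))^{-1} mod 3^{i+2}, with f′(x) = 2x. Iterate:
  r_0 = 2 (mod 3)
  r_1 = 2 (mod 9)
  r_2 = 11 (mod 27)
Final: r_2 = 11, and one checks f(r_2) ≡ 0 mod 3^3.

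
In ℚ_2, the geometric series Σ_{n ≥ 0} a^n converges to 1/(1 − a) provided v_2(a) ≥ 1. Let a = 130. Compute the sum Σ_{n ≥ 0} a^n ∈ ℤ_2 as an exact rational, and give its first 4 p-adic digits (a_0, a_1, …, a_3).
Σ a^n = 1/(1 − a) = -1/129;  first 4 digits = (1, 1, 1, 1)

v_2(a) = 1 ≥ 1, so the series converges in ℤ_2 to 1/(1 − a) = 1/(1 − 130) = -1/129. Expand this rational in ℤ_2: compute digits iteratively via d_i = x_i mod 2, x_{i+1} = (x_i − d_i)/2. The first 4 digits are (1, 1, 1, 1).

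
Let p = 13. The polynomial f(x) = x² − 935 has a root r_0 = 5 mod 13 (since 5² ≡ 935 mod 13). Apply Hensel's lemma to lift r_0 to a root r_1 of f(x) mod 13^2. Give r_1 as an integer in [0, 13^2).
r_1 = 96 (mod 169)

Hensel's recurrence: r_{i+1} = r_i − f(r_i)·(f′(r_i))^{-1} mod 13^{i+2}, with f′(x) = 2x. Iterate:
  r_0 = 5 (mod 13)
  r_1 = 96 (mod 169)
Final: r_1 = 96, and one checks f(r_1) ≡ 0 mod 13^2.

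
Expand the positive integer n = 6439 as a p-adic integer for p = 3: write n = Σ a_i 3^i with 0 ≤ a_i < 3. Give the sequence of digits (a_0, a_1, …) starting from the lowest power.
(a_0, a_1, …) = (1, 1, 1, 1, 1, 2, 2, 2)

Repeated division by 3 gives the digits low-to-high: 6439 = 1 + 1·3^1 + 1·3^2 + 1·3^3 + 1·3^4 + 2·3^5 + 2·3^6 + 2·3^7. Digit sequence: (1, 1, 1, 1, 1, 2, 2, 2).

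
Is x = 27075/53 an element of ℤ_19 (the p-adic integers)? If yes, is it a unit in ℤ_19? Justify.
x ∈ ℤ_19 but not a unit; v_19(x) = 2 > 0

ℤ_19 = {x ∈ ℚ_19 : v_19(x) ≥ 0} and ℤ_19^× = {x ∈ ℤ_19 : v_19(x) = 0}. Here v_19(27075/53) = v_19(num) − v_19(den) = 2; compare against these criteria.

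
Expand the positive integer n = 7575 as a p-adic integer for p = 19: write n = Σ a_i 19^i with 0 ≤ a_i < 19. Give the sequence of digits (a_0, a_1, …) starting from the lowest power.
(a_0, a_1, …) = (13, 18, 1, 1)

Repeated division by 19 gives the digits low-to-high: 7575 = 13 + 18·19^1 + 1·19^2 + 1·19^3. Digit sequence: (13, 18, 1, 1).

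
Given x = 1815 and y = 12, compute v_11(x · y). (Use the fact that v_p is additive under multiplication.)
v_11(21780) = 2

v_p(x) = 2 (factor: 1815 = 11^2 · 15); v_p(y) = 0 (factor: 12 = 11^0 · 12). Additivity: v_p(xy) = v_p(x) + v_p(y) = 2 + 0 = 2. (Direct check: xy = 21780 = 11^2 · (180).)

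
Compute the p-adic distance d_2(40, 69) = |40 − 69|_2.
d_2(40, 69) = 1

Step 1 — x − y = 40 − 69 = -29. Step 2 — v_2(-29) = 0 (factor: -29 = −(2^0 · 29); the sign does not affect v_p). Step 3 — |x − y|_2 = 2^{0} = 1.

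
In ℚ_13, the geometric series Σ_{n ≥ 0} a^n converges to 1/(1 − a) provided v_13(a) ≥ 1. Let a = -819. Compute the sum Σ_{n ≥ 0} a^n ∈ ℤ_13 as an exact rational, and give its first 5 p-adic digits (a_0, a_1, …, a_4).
Σ a^n = 1/(1 − a) = 1/820;  first 5 digits = (1, 2, 12, 0, 6)

v_13(a) = 1 ≥ 1, so the series converges in ℤ_13 to 1/(1 − a) = 1/(1 − (-819)) = 1/820. Expand this rational in ℤ_13: compute digits iteratively via d_i = x_i mod 13, x_{i+1} = (x_i − d_i)/13. The first 5 digits are (1, 2, 12, 0, 6).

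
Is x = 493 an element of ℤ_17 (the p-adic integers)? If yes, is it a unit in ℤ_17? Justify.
x ∈ ℤ_17 but not a unit; v_17(x) = 1 > 0

ℤ_17 = {x ∈ ℚ_17 : v_17(x) ≥ 0} and ℤ_17^× = {x ∈ ℤ_17 : v_17(x) = 0}. Here v_17(493) = v_17(num) − v_17(den) = 1; compare against these criteria.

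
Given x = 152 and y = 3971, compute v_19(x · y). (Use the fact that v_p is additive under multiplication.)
v_19(603592) = 3

v_p(x) = 1 (factor: 152 = 19^1 · 8); v_p(y) = 2 (factor: 3971 = 19^2 · 11). Additivity: v_p(xy) = v_p(x) + v_p(y) = 1 + 2 = 3. (Direct check: xy = 603592 = 19^3 · (88).)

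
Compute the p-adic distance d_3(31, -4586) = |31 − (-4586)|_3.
d_3(31, -4586) = 1/243

Step 1 — x − y = 31 − (-4586) = 4617. Step 2 — v_3(4617) = 5 (factor: 4617 = (3^5 · 19); the sign does not affect v_p). Step 3 — |x − y|_3 = 3^{-5} = 1/243.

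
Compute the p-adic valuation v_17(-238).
v_17(-238) = 1

v_17(n) is the largest exponent k such that 17^k divides n. Factor out: -238 = -17^1 · 14. (Sign doesn't affect v_p.) So v_17(-238) = 1.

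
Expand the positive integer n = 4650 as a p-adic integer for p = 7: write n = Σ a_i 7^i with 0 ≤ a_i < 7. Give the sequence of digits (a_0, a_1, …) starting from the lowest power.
(a_0, a_1, …) = (2, 6, 3, 6, 1)

Repeated division by 7 gives the digits low-to-high: 4650 = 2 + 6·7^1 + 3·7^2 + 6·7^3 + 1·7^4. Digit sequence: (2, 6, 3, 6, 1).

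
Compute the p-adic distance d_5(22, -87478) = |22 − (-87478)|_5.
d_5(22, -87478) = 1/3125

Step 1 — x − y = 22 − (-87478) = 87500. Step 2 — v_5(87500) = 5 (factor: 87500 = (5^5 · 28); the sign does not affect v_p). Step 3 — |x − y|_5 = 5^{-5} = 1/3125.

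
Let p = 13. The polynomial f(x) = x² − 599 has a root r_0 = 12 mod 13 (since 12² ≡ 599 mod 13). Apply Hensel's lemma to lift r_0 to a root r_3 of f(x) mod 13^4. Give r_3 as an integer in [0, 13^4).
r_3 = 16938 (mod 28561)

Hensel's recurrence: r_{i+1} = r_i − f(r_i)·(f′(r_i))^{-1} mod 13^{i+2}, with f′(x) = 2x. Iterate:
  r_0 = 12 (mod 13)
  r_1 = 38 (mod 169)
  r_2 = 1559 (mod 2197)
  r_3 = 16938 (mod 28561)
Final: r_3 = 16938, and one checks f(r_3) ≡ 0 mod 13^4.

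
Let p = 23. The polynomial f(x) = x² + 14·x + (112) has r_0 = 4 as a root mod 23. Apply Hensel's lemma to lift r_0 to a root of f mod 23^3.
r_2 = 1775 (mod 12167)

Hensel: r_{i+1} = r_i − f(r_i)·(f′(r_i))^{-1} mod 23^{i+2}, f′(x) = 2x + 14. Iterate:
  r_0 = 4 (mod 23)
  r_1 = 188 (mod 529)
  r_2 = 1775 (mod 12167)
Final: r = 1775 satisfies f(r) ≡ 0 mod 23^3.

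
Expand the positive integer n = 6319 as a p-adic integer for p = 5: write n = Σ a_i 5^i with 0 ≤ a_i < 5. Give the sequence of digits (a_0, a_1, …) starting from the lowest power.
(a_0, a_1, …) = (4, 3, 2, 0, 0, 2)

Repeated division by 5 gives the digits low-to-high: 6319 = 4 + 3·5^1 + 2·5^2 + 2·5^5. Digit sequence: (4, 3, 2, 0, 0, 2).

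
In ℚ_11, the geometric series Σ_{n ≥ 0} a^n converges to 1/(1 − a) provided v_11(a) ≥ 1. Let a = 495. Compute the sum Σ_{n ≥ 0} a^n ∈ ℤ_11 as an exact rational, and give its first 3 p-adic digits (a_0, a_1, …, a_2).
Σ a^n = 1/(1 − a) = -1/494;  first 3 digits = (1, 1, 5)

v_11(a) = 1 ≥ 1, so the series converges in ℤ_11 to 1/(1 − a) = 1/(1 − 495) = -1/494. Expand this rational in ℤ_11: compute digits iteratively via d_i = x_i mod 11, x_{i+1} = (x_i − d_i)/11. The first 3 digits are (1, 1, 5).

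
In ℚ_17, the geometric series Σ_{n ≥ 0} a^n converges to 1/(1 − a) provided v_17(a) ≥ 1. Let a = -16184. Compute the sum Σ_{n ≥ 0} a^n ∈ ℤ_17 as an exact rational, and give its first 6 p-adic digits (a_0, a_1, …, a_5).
Σ a^n = 1/(1 − a) = 1/16185;  first 6 digits = (1, 0, 12, 13, 7, 14)

v_17(a) = 2 ≥ 1, so the series converges in ℤ_17 to 1/(1 − a) = 1/(1 − (-16184)) = 1/16185. Expand this rational in ℤ_17: compute digits iteratively via d_i = x_i mod 17, x_{i+1} = (x_i − d_i)/17. The first 6 digits are (1, 0, 12, 13, 7, 14).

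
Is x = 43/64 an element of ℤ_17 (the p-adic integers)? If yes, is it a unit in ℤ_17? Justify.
x ∈ ℤ_17^× (unit); v_17(x) = 0

ℤ_17 = {x ∈ ℚ_17 : v_17(x) ≥ 0} and ℤ_17^× = {x ∈ ℤ_17 : v_17(x) = 0}. Here v_17(43/64) = v_17(num) − v_17(den) = 0; compare against these criteria.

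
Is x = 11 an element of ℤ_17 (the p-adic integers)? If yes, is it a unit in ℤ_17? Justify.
x ∈ ℤ_17^× (unit); v_17(x) = 0

ℤ_17 = {x ∈ ℚ_17 : v_17(x) ≥ 0} and ℤ_17^× = {x ∈ ℤ_17 : v_17(x) = 0}. Here v_17(11) = v_17(num) − v_17(den) = 0; compare against these criteria.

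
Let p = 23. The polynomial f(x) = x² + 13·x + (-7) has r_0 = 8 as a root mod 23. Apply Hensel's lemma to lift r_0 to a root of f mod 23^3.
r_2 = 8357 (mod 12167)

Hensel: r_{i+1} = r_i − f(r_i)·(f′(r_i))^{-1} mod 23^{i+2}, f′(x) = 2x + 13. Iterate:
  r_0 = 8 (mod 23)
  r_1 = 422 (mod 529)
  r_2 = 8357 (mod 12167)
Final: r = 8357 satisfies f(r) ≡ 0 mod 23^3.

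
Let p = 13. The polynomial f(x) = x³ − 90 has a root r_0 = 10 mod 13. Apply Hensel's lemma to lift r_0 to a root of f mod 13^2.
r_1 = 114 (mod 169)

Hensel: r_{i+1} = r_i − f(r_i)/f′(r_i) mod 13^{i+2}, where f′(x) = 3x². Iterate:
  r_0 = 10 (mod 13)
  r_1 = 114 (mod 169)
Final: r = 114 with f(r) ≡ 0 mod 13^2.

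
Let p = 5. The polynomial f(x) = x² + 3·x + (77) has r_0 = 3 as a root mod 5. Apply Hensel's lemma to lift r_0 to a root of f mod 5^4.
r_3 = 73 (mod 625)

Hensel: r_{i+1} = r_i − f(r_i)·(f′(r_i))^{-1} mod 5^{i+2}, f′(x) = 2x + 3. Iterate:
  r_0 = 3 (mod 5)
  r_1 = 23 (mod 25)
  r_2 = 73 (mod 125)
  r_3 = 73 (mod 625)
Final: r = 73 satisfies f(r) ≡ 0 mod 5^4.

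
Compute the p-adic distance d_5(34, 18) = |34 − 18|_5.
d_5(34, 18) = 1

Step 1 — x − y = 34 − 18 = 16. Step 2 — v_5(16) = 0 (factor: 16 = (5^0 · 16); the sign does not affect v_p). Step 3 — |x − y|_5 = 5^{0} = 1.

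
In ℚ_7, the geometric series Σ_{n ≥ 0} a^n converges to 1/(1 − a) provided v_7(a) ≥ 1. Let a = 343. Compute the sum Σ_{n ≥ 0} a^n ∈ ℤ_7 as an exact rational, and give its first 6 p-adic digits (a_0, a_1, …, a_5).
Σ a^n = 1/(1 − a) = -1/342;  first 6 digits = (1, 0, 0, 1, 0, 0)

v_7(a) = 3 ≥ 1, so the series converges in ℤ_7 to 1/(1 − a) = 1/(1 − 343) = -1/342. Expand this rational in ℤ_7: compute digits iteratively via d_i = x_i mod 7, x_{i+1} = (x_i − d_i)/7. The first 6 digits are (1, 0, 0, 1, 0, 0).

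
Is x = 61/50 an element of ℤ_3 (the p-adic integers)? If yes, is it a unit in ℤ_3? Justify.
x ∈ ℤ_3^× (unit); v_3(x) = 0

ℤ_3 = {x ∈ ℚ_3 : v_3(x) ≥ 0} and ℤ_3^× = {x ∈ ℤ_3 : v_3(x) = 0}. Here v_3(61/50) = v_3(num) − v_3(den) = 0; compare against these criteria.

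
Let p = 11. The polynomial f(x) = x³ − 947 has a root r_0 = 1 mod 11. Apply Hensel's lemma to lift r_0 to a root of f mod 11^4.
r_3 = 6326 (mod 14641)

Hensel: r_{i+1} = r_i − f(r_i)/f′(r_i) mod 11^{i+2}, where f′(x) = 3x². Iterate:
  r_0 = 1 (mod 11)
  r_1 = 34 (mod 121)
  r_2 = 1002 (mod 1331)
  r_3 = 6326 (mod 14641)
Final: r = 6326 with f(r) ≡ 0 mod 11^4.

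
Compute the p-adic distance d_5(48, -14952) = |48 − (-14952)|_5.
d_5(48, -14952) = 1/625

Step 1 — x − y = 48 − (-14952) = 15000. Step 2 — v_5(15000) = 4 (factor: 15000 = (5^4 · 24); the sign does not affect v_p). Step 3 — |x − y|_5 = 5^{-4} = 1/625.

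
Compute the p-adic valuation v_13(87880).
v_13(87880) = 3

v_13(n) is the largest exponent k such that 13^k divides n. Factor out: 87880 = 13^3 · 40. (Sign doesn't affect v_p.) So v_13(87880) = 3.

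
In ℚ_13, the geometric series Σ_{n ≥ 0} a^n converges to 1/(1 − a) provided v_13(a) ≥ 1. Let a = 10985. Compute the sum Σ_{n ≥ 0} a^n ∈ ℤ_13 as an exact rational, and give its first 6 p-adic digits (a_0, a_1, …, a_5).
Σ a^n = 1/(1 − a) = -1/10984;  first 6 digits = (1, 0, 0, 5, 0, 0)

v_13(a) = 3 ≥ 1, so the series converges in ℤ_13 to 1/(1 − a) = 1/(1 − 10985) = -1/10984. Expand this rational in ℤ_13: compute digits iteratively via d_i = x_i mod 13, x_{i+1} = (x_i − d_i)/13. The first 6 digits are (1, 0, 0, 5, 0, 0).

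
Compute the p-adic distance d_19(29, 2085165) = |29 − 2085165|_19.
d_19(29, 2085165) = 1/130321

Step 1 — x − y = 29 − 2085165 = -2085136. Step 2 — v_19(-2085136) = 4 (factor: -2085136 = −(19^4 · 16); the sign does not affect v_p). Step 3 — |x − y|_19 = 19^{-4} = 1/130321.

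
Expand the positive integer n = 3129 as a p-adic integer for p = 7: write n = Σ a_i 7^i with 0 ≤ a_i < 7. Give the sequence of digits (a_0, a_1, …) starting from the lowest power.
(a_0, a_1, …) = (0, 6, 0, 2, 1)

Repeated division by 7 gives the digits low-to-high: 3129 = 6·7^1 + 2·7^3 + 1·7^4. Digit sequence: (0, 6, 0, 2, 1).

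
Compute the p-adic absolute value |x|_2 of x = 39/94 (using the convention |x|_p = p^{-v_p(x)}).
|39/94|_2 = 2

Step 1 — compute v_2(x) by factoring powers of 2 out of the numerator and denominator: v_2(39/94) = -1. Step 2 — apply |x|_p = p^{-v_p(x)} = 2^{1} = 2.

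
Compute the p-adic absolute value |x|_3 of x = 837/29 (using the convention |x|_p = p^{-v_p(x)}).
|837/29|_3 = 1/27

Step 1 — compute v_3(x) by factoring powers of 3 out of the numerator and denominator: v_3(837/29) = 3. Step 2 — apply |x|_p = p^{-v_p(x)} = 3^{-3} = 1/27.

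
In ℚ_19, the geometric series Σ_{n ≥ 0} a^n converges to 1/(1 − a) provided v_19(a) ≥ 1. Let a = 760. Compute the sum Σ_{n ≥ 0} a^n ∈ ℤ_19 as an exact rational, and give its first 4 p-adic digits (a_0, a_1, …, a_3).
Σ a^n = 1/(1 − a) = -1/759;  first 4 digits = (1, 2, 6, 16)

v_19(a) = 1 ≥ 1, so the series converges in ℤ_19 to 1/(1 − a) = 1/(1 − 760) = -1/759. Expand this rational in ℤ_19: compute digits iteratively via d_i = x_i mod 19, x_{i+1} = (x_i − d_i)/19. The first 4 digits are (1, 2, 6, 16).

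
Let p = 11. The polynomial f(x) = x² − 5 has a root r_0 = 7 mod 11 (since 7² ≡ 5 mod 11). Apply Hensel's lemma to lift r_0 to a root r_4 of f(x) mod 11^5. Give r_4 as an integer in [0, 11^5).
r_4 = 154469 (mod 161051)

Hensel's recurrence: r_{i+1} = r_i − f(r_i)·(f′(r_i))^{-1} mod 11^{i+2}, with f′(x) = 2x. Iterate:
  r_0 = 7 (mod 11)
  r_1 = 73 (mod 121)
  r_2 = 73 (mod 1331)
  r_3 = 8059 (mod 14641)
  r_4 = 154469 (mod 161051)
Final: r_4 = 154469, and one checks f(r_4) ≡ 0 mod 11^5.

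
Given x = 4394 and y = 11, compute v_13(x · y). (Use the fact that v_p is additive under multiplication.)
v_13(48334) = 3

v_p(x) = 3 (factor: 4394 = 13^3 · 2); v_p(y) = 0 (factor: 11 = 13^0 · 11). Additivity: v_p(xy) = v_p(x) + v_p(y) = 3 + 0 = 3. (Direct check: xy = 48334 = 13^3 · (22).)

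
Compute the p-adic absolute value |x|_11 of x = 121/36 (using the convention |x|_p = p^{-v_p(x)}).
|121/36|_11 = 1/121

Step 1 — compute v_11(x) by factoring powers of 11 out of the numerator and denominator: v_11(121/36) = 2. Step 2 — apply |x|_p = p^{-v_p(x)} = 11^{-2} = 1/121.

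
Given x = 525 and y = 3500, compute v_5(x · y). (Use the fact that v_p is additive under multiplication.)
v_5(1837500) = 5

v_p(x) = 2 (factor: 525 = 5^2 · 21); v_p(y) = 3 (factor: 3500 = 5^3 · 28). Additivity: v_p(xy) = v_p(x) + v_p(y) = 2 + 3 = 5. (Direct check: xy = 1837500 = 5^5 · (588).)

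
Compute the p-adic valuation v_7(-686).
v_7(-686) = 3

v_7(n) is the largest exponent k such that 7^k divides n. Factor out: -686 = -7^3 · 2. (Sign doesn't affect v_p.) So v_7(-686) = 3.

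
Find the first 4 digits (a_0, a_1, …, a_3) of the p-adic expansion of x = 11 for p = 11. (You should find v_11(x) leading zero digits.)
(a_0, …, a_3) = (0, 1, 0, 0)

v_11(11) = 1, so a_0 = ... = a_0 = 0. Factor out: x = 11^1 · u with u = 1 a unit in ℤ_11. Expand u iteratively via a_{v+i} = u_i mod 11, u_{i+1} = (u_i − a_{v+i})/11:
  u_0 = 1;  a_1 = 1;  u_1 = (u_0 − 1)/11 = 0
  u_1 = 0;  a_2 = 0;  u_2 = (u_1 − 0)/11 = 0
  u_2 = 0;  a_3 = 0;  u_3 = (u_2 − 0)/11 = 0
Digits: (0, 1, 0, 0).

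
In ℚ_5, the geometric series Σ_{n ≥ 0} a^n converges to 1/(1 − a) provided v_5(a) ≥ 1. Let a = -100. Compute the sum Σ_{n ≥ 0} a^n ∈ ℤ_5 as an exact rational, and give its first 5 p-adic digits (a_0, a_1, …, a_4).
Σ a^n = 1/(1 − a) = 1/101;  first 5 digits = (1, 0, 1, 4, 0)

v_5(a) = 2 ≥ 1, so the series converges in ℤ_5 to 1/(1 − a) = 1/(1 − (-100)) = 1/101. Expand this rational in ℤ_5: compute digits iteratively via d_i = x_i mod 5, x_{i+1} = (x_i − d_i)/5. The first 5 digits are (1, 0, 1, 4, 0).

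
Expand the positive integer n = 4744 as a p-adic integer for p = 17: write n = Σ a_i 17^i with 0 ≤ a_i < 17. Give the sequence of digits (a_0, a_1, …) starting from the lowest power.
(a_0, a_1, …) = (1, 7, 16)

Repeated division by 17 gives the digits low-to-high: 4744 = 1 + 7·17^1 + 16·17^2. Digit sequence: (1, 7, 16).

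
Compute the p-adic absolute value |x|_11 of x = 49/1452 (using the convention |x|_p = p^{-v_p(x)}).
|49/1452|_11 = 121

Step 1 — compute v_11(x) by factoring powers of 11 out of the numerator and denominator: v_11(49/1452) = -2. Step 2 — apply |x|_p = p^{-v_p(x)} = 11^{2} = 121.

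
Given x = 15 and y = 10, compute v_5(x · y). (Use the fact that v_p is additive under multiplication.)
v_5(150) = 2

v_p(x) = 1 (factor: 15 = 5^1 · 3); v_p(y) = 1 (factor: 10 = 5^1 · 2). Additivity: v_p(xy) = v_p(x) + v_p(y) = 1 + 1 = 2. (Direct check: xy = 150 = 5^2 · (6).)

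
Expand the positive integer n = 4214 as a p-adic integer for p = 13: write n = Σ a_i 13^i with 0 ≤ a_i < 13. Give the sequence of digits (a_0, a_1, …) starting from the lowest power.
(a_0, a_1, …) = (2, 12, 11, 1)

Repeated division by 13 gives the digits low-to-high: 4214 = 2 + 12·13^1 + 11·13^2 + 1·13^3. Digit sequence: (2, 12, 11, 1).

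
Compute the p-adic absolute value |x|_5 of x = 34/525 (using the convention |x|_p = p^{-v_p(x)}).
|34/525|_5 = 25

Step 1 — compute v_5(x) by factoring powers of 5 out of the numerator and denominator: v_5(34/525) = -2. Step 2 — apply |x|_p = p^{-v_p(x)} = 5^{2} = 25.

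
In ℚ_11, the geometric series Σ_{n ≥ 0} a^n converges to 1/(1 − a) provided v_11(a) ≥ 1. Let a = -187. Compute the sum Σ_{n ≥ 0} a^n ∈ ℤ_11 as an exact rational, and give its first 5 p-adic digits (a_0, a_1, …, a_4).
Σ a^n = 1/(1 − a) = 1/188;  first 5 digits = (1, 5, 1, 8, 4)

v_11(a) = 1 ≥ 1, so the series converges in ℤ_11 to 1/(1 − a) = 1/(1 − (-187)) = 1/188. Expand this rational in ℤ_11: compute digits iteratively via d_i = x_i mod 11, x_{i+1} = (x_i − d_i)/11. The first 5 digits are (1, 5, 1, 8, 4).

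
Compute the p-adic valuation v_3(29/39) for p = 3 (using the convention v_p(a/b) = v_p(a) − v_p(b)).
v_3(29/39) = -1

Factor powers of 3 from the numerator and denominator of the reduced fraction: 29 = 3^0 · 29 and 39 = 3^1 · 13. Apply v_p(a/b) = v_p(a) − v_p(b): v_3(29/39) = 0 − 1 = -1.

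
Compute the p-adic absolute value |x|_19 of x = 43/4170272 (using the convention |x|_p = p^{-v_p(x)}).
|43/4170272|_19 = 130321

Step 1 — compute v_19(x) by factoring powers of 19 out of the numerator and denominator: v_19(43/4170272) = -4. Step 2 — apply |x|_p = p^{-v_p(x)} = 19^{4} = 130321.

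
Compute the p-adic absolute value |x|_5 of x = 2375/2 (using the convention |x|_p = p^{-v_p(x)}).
|2375/2|_5 = 1/125

Step 1 — compute v_5(x) by factoring powers of 5 out of the numerator and denominator: v_5(2375/2) = 3. Step 2 — apply |x|_p = p^{-v_p(x)} = 5^{-3} = 1/125.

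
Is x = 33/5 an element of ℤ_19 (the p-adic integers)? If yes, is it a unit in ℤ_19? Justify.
x ∈ ℤ_19^× (unit); v_19(x) = 0

ℤ_19 = {x ∈ ℚ_19 : v_19(x) ≥ 0} and ℤ_19^× = {x ∈ ℤ_19 : v_19(x) = 0}. Here v_19(33/5) = v_19(num) − v_19(den) = 0; compare against these criteria.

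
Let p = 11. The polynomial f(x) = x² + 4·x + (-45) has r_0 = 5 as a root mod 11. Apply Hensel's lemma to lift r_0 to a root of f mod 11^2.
r_1 = 5 (mod 121)

Hensel: r_{i+1} = r_i − f(r_i)·(f′(r_i))^{-1} mod 11^{i+2}, f′(x) = 2x + 4. Iterate:
  r_0 = 5 (mod 11)
  r_1 = 5 (mod 121)
Final: r = 5 satisfies f(r) ≡ 0 mod 11^2.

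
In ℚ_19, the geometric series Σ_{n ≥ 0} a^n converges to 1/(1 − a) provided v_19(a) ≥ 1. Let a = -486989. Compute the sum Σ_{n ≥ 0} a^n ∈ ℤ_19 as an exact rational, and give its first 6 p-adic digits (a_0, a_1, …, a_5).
Σ a^n = 1/(1 − a) = 1/486990;  first 6 digits = (1, 0, 0, 5, 15, 18)

v_19(a) = 3 ≥ 1, so the series converges in ℤ_19 to 1/(1 − a) = 1/(1 − (-486989)) = 1/486990. Expand this rational in ℤ_19: compute digits iteratively via d_i = x_i mod 19, x_{i+1} = (x_i − d_i)/19. The first 6 digits are (1, 0, 0, 5, 15, 18).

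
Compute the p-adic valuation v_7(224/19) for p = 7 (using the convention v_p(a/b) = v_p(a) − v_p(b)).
v_7(224/19) = 1

Factor powers of 7 from the numerator and denominator of the reduced fraction: 224 = 7^1 · 32 and 19 = 7^0 · 19. Apply v_p(a/b) = v_p(a) − v_p(b): v_7(224/19) = 1 − 0 = 1.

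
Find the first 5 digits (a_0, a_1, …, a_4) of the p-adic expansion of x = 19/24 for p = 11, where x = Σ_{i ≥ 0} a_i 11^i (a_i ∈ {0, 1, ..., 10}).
(a_0, …, a_4) = (4, 2, 3, 2, 3)

v_11(19/24) = 0 (numerator and denominator both coprime to 11), so x ∈ ℤ_11^×. Compute digits iteratively via a_i = x_i mod 11, x_{i+1} = (x_i − a_i)/11, with x_0 = x:
  x_0 = 19/24;  a_0 = 4;  x_1 = (x_0 − 4)/11 = -7/24
  x_1 = -7/24;  a_1 = 2;  x_2 = (x_1 − 2)/11 = -5/24
  x_2 = -5/24;  a_2 = 3;  x_3 = (x_2 − 3)/11 = -7/24
  x_3 = -7/24;  a_3 = 2;  x_4 = (x_3 − 2)/11 = -5/24
  x_4 = -5/24;  a_4 = 3;  x_5 = (x_4 − 3)/11 = -7/24
Digits: (4, 2, 3, 2, 3).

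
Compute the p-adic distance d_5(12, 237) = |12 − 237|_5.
d_5(12, 237) = 1/25

Step 1 — x − y = 12 − 237 = -225. Step 2 — v_5(-225) = 2 (factor: -225 = −(5^2 · 9); the sign does not affect v_p). Step 3 — |x − y|_5 = 5^{-2} = 1/25.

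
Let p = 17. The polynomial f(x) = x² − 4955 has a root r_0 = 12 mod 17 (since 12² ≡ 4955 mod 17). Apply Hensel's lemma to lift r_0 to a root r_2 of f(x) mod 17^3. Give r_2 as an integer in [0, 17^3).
r_2 = 2681 (mod 4913)

Hensel's recurrence: r_{i+1} = r_i − f(r_i)·(f′(r_i))^{-1} mod 17^{i+2}, with f′(x) = 2x. Iterate:
  r_0 = 12 (mod 17)
  r_1 = 80 (mod 289)
  r_2 = 2681 (mod 4913)
Final: r_2 = 2681, and one checks f(r_2) ≡ 0 mod 17^3.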